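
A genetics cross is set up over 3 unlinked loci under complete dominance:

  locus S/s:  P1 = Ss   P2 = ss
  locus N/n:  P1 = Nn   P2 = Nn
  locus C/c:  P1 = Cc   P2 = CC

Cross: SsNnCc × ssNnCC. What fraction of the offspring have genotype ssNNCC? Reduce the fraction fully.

SsNnCc gametes: SNC×1, SNc×1, SnC×1, Snc×1, sNC×1, sNc×1, snC×1, snc×1
ssNnCC gametes: sNC×4, snC×4
SsNnCc×ssNnCC grid (8·8=64): SsNNCC=4 SsNNCc=4 SsNnCC=8 SsNnCc=8 SsnnCC=4 SsnnCc=4 ssNNCC=4 ssNNCc=4 ssNnCC=8 ssNnCc=8 ssnnCC=4 ssnnCc=4
ssNNCC hits 4/64; gcd=4; 4÷4/64÷4 = 1/16

P(ssNNCC) = 1/16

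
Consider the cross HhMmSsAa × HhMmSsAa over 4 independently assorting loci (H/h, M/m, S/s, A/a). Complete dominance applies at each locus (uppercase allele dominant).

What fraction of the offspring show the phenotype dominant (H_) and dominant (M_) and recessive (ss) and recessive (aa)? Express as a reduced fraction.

P(H_ M_ ss aa) = 9/256

HhMmSsAa gametes: HMSA×1, HMSa×1, HMsA×1, HMsa×1, HmSA×1, HmSa×1, HmsA×1, Hmsa×1, hMSA×1, hMSa×1, hMsA×1, hMsa×1, hmSA×1, hmSa×1, hmsA×1, hmsa×1
HhMmSsAa gametes: HMSA×1, HMSa×1, HMsA×1, HMsa×1, HmSA×1, HmSa×1, HmsA×1, Hmsa×1, hMSA×1, hMSa×1, hMsA×1, hMsa×1, hmSA×1, hmSa×1, hmsA×1, hmsa×1
HhMmSsAa×HhMmSsAa grid (16·16=256): HHMMSSAA=1 HHMMSSAa=2 HHMMSSaa=1 HHMMSsAA=2 HHMMSsAa=4 HHMMSsaa=2 HHMMssAA=1 HHMMssAa=2 HHMMssaa=1 HHMmSSAA=2 HHMmSSAa=4 HHMmSSaa=2 HHMmSsAA=4 HHMmSsAa=8 HHMmSsaa=4 HHMmssAA=2 HHMmssAa=4 HHMmssaa=2 HHmmSSAA=1 HHmmSSAa=2 HHmmSSaa=1 HHmmSsAA=2 HHmmSsAa=4 HHmmSsaa=2 HHmmssAA=1 HHmmssAa=2 HHmmssaa=1 HhMMSSAA=2 HhMMSSAa=4 HhMMSSaa=2 HhMMSsAA=4 HhMMSsAa=8 HhMMSsaa=4 HhMMssAA=2 HhMMssAa=4 HhMMssaa=2 HhMmSSAA=4 HhMmSSAa=8 HhMmSSaa=4 HhMmSsAA=8 HhMmSsAa=16 HhMmSsaa=8 HhMmssAA=4 HhMmssAa=8 HhMmssaa=4 HhmmSSAA=2 HhmmSSAa=4 HhmmSSaa=2 HhmmSsAA=4 HhmmSsAa=8 HhmmSsaa=4 HhmmssAA=2 HhmmssAa=4 Hhmmssaa=2 hhMMSSAA=1 hhMMSSAa=2 hhMMSSaa=1 hhMMSsAA=2 hhMMSsAa=4 hhMMSsaa=2 hhMMssAA=1 hhMMssAa=2 hhMMssaa=1 hhMmSSAA=2 hhMmSSAa=4 hhMmSSaa=2 hhMmSsAA=4 hhMmSsAa=8 hhMmSsaa=4 hhMmssAA=2 hhMmssAa=4 hhMmssaa=2 hhmmSSAA=1 hhmmSSAa=2 hhmmSSaa=1 hhmmSsAA=2 hhmmSsAa=4 hhmmSsaa=2 hhmmssAA=1 hhmmssAa=2 hhmmssaa=1
H_ M_ ss aa hits 9/256; gcd=1; 9÷1/256÷1 = 9/256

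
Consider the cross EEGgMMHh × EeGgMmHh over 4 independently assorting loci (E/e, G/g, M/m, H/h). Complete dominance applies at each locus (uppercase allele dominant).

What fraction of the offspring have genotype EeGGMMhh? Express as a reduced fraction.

EEGgMMHh gametes: EGMH×4, EGMh×4, EgMH×4, EgMh×4
EeGgMmHh gametes: EGMH×1, EGMh×1, EGmH×1, EGmh×1, EgMH×1, EgMh×1, EgmH×1, Egmh×1, eGMH×1, eGMh×1, eGmH×1, eGmh×1, egMH×1, egMh×1, egmH×1, egmh×1
EEGgMMHh×EeGgMmHh grid (16·16=256): EEGGMMHH=4 EEGGMMHh=8 EEGGMMhh=4 EEGGMmHH=4 EEGGMmHh=8 EEGGMmhh=4 EEGgMMHH=8 EEGgMMHh=16 EEGgMMhh=8 EEGgMmHH=8 EEGgMmHh=16 EEGgMmhh=8 EEggMMHH=4 EEggMMHh=8 EEggMMhh=4 EEggMmHH=4 EEggMmHh=8 EEggMmhh=4 EeGGMMHH=4 EeGGMMHh=8 EeGGMMhh=4 EeGGMmHH=4 EeGGMmHh=8 EeGGMmhh=4 EeGgMMHH=8 EeGgMMHh=16 EeGgMMhh=8 EeGgMmHH=8 EeGgMmHh=16 EeGgMmhh=8 EeggMMHH=4 EeggMMHh=8 EeggMMhh=4 EeggMmHH=4 EeggMmHh=8 EeggMmhh=4
EeGGMMhh hits 4/256; gcd=4; 4÷4/256÷4 = 1/64

P(EeGGMMhh) = 1/64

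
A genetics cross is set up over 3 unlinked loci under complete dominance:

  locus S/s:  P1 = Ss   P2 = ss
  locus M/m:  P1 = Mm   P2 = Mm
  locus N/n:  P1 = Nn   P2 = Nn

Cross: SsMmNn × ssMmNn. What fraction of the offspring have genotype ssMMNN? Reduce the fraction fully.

P(ssMMNN) = 1/32

SsMmNn gametes: SMN×1, SMn×1, SmN×1, Smn×1, sMN×1, sMn×1, smN×1, smn×1
ssMmNn gametes: sMN×2, sMn×2, smN×2, smn×2
SsMmNn×ssMmNn grid (8·8=64): SsMMNN=2 SsMMNn=4 SsMMnn=2 SsMmNN=4 SsMmNn=8 SsMmnn=4 SsmmNN=2 SsmmNn=4 Ssmmnn=2 ssMMNN=2 ssMMNn=4 ssMMnn=2 ssMmNN=4 ssMmNn=8 ssMmnn=4 ssmmNN=2 ssmmNn=4 ssmmnn=2
ssMMNN hits 2/64; gcd=2; 2÷2/64÷2 = 1/32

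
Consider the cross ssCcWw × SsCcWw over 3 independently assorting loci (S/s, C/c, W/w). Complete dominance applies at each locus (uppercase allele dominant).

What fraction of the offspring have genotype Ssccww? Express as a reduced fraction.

P(Ssccww) = 1/32

ssCcWw gametes: sCW×2, sCw×2, scW×2, scw×2
SsCcWw gametes: SCW×1, SCw×1, ScW×1, Scw×1, sCW×1, sCw×1, scW×1, scw×1
ssCcWw×SsCcWw grid (8·8=64): SsCCWW=2 SsCCWw=4 SsCCww=2 SsCcWW=4 SsCcWw=8 SsCcww=4 SsccWW=2 SsccWw=4 Ssccww=2 ssCCWW=2 ssCCWw=4 ssCCww=2 ssCcWW=4 ssCcWw=8 ssCcww=4 ssccWW=2 ssccWw=4 ssccww=2
Ssccww hits 2/64; gcd=2; 2÷2/64÷2 = 1/32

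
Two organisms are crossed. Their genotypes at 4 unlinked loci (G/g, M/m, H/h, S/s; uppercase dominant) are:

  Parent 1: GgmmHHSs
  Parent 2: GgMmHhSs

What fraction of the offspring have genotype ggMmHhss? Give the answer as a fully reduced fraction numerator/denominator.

GgmmHHSs gametes: GmHS×4, GmHs×4, gmHS×4, gmHs×4
GgMmHhSs gametes: GMHS×1, GMHs×1, GMhS×1, GMhs×1, GmHS×1, GmHs×1, GmhS×1, Gmhs×1, gMHS×1, gMHs×1, gMhS×1, gMhs×1, gmHS×1, gmHs×1, gmhS×1, gmhs×1
GgmmHHSs×GgMmHhSs grid (16·16=256): GGMmHHSS=4 GGMmHHSs=8 GGMmHHss=4 GGMmHhSS=4 GGMmHhSs=8 GGMmHhss=4 GGmmHHSS=4 GGmmHHSs=8 GGmmHHss=4 GGmmHhSS=4 GGmmHhSs=8 GGmmHhss=4 GgMmHHSS=8 GgMmHHSs=16 GgMmHHss=8 GgMmHhSS=8 GgMmHhSs=16 GgMmHhss=8 GgmmHHSS=8 GgmmHHSs=16 GgmmHHss=8 GgmmHhSS=8 GgmmHhSs=16 GgmmHhss=8 ggMmHHSS=4 ggMmHHSs=8 ggMmHHss=4 ggMmHhSS=4 ggMmHhSs=8 ggMmHhss=4 ggmmHHSS=4 ggmmHHSs=8 ggmmHHss=4 ggmmHhSS=4 ggmmHhSs=8 ggmmHhss=4
ggMmHhss hits 4/256; gcd=4; 4÷4/256÷4 = 1/64

P(ggMmHhss) = 1/64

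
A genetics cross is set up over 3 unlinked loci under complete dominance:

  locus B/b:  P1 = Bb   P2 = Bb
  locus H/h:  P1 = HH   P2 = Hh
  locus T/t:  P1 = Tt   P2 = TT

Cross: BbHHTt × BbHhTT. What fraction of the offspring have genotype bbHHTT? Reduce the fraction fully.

P(bbHHTT) = 1/16

BbHHTt gametes: BHT×2, BHt×2, bHT×2, bHt×2
BbHhTT gametes: BHT×2, BhT×2, bHT×2, bhT×2
BbHHTt×BbHhTT grid (8·8=64): BBHHTT=4 BBHHTt=4 BBHhTT=4 BBHhTt=4 BbHHTT=8 BbHHTt=8 BbHhTT=8 BbHhTt=8 bbHHTT=4 bbHHTt=4 bbHhTT=4 bbHhTt=4
bbHHTT hits 4/64; gcd=4; 4÷4/64÷4 = 1/16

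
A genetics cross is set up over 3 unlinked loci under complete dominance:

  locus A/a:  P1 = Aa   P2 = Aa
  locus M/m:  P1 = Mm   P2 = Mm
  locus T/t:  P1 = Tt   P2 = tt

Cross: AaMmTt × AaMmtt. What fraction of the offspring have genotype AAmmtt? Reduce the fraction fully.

P(AAmmtt) = 1/32

AaMmTt gametes: AMT×1, AMt×1, AmT×1, Amt×1, aMT×1, aMt×1, amT×1, amt×1
AaMmtt gametes: AMt×2, Amt×2, aMt×2, amt×2
AaMmTt×AaMmtt grid (8·8=64): AAMMTt=2 AAMMtt=2 AAMmTt=4 AAMmtt=4 AAmmTt=2 AAmmtt=2 AaMMTt=4 AaMMtt=4 AaMmTt=8 AaMmtt=8 AammTt=4 Aammtt=4 aaMMTt=2 aaMMtt=2 aaMmTt=4 aaMmtt=4 aammTt=2 aammtt=2
AAmmtt hits 2/64; gcd=2; 2÷2/64÷2 = 1/32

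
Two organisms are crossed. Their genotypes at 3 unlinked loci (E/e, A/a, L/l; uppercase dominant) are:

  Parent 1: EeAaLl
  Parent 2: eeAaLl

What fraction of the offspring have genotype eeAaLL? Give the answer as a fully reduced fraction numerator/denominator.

EeAaLl gametes: EAL×1, EAl×1, EaL×1, Eal×1, eAL×1, eAl×1, eaL×1, eal×1
eeAaLl gametes: eAL×2, eAl×2, eaL×2, eal×2
EeAaLl×eeAaLl grid (8·8=64): EeAALL=2 EeAALl=4 EeAAll=2 EeAaLL=4 EeAaLl=8 EeAall=4 EeaaLL=2 EeaaLl=4 Eeaall=2 eeAALL=2 eeAALl=4 eeAAll=2 eeAaLL=4 eeAaLl=8 eeAall=4 eeaaLL=2 eeaaLl=4 eeaall=2
eeAaLL hits 4/64; gcd=4; 4÷4/64÷4 = 1/16

P(eeAaLL) = 1/16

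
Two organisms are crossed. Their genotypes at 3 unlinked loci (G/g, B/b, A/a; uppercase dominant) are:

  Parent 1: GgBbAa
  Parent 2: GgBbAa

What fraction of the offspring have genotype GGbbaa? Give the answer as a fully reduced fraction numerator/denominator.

P(GGbbaa) = 1/64

GgBbAa gametes: GBA×1, GBa×1, GbA×1, Gba×1, gBA×1, gBa×1, gbA×1, gba×1
GgBbAa gametes: GBA×1, GBa×1, GbA×1, Gba×1, gBA×1, gBa×1, gbA×1, gba×1
GgBbAa×GgBbAa grid (8·8=64): GGBBAA=1 GGBBAa=2 GGBBaa=1 GGBbAA=2 GGBbAa=4 GGBbaa=2 GGbbAA=1 GGbbAa=2 GGbbaa=1 GgBBAA=2 GgBBAa=4 GgBBaa=2 GgBbAA=4 GgBbAa=8 GgBbaa=4 GgbbAA=2 GgbbAa=4 Ggbbaa=2 ggBBAA=1 ggBBAa=2 ggBBaa=1 ggBbAA=2 ggBbAa=4 ggBbaa=2 ggbbAA=1 ggbbAa=2 ggbbaa=1
GGbbaa hits 1/64; gcd=1; 1÷1/64÷1 = 1/64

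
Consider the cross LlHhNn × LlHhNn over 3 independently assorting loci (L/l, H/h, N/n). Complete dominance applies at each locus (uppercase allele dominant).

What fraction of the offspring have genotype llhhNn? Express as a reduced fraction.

P(llhhNn) = 1/32

LlHhNn gametes: LHN×1, LHn×1, LhN×1, Lhn×1, lHN×1, lHn×1, lhN×1, lhn×1
LlHhNn gametes: LHN×1, LHn×1, LhN×1, Lhn×1, lHN×1, lHn×1, lhN×1, lhn×1
LlHhNn×LlHhNn grid (8·8=64): LLHHNN=1 LLHHNn=2 LLHHnn=1 LLHhNN=2 LLHhNn=4 LLHhnn=2 LLhhNN=1 LLhhNn=2 LLhhnn=1 LlHHNN=2 LlHHNn=4 LlHHnn=2 LlHhNN=4 LlHhNn=8 LlHhnn=4 LlhhNN=2 LlhhNn=4 Llhhnn=2 llHHNN=1 llHHNn=2 llHHnn=1 llHhNN=2 llHhNn=4 llHhnn=2 llhhNN=1 llhhNn=2 llhhnn=1
llhhNn hits 2/64; gcd=2; 2÷2/64÷2 = 1/32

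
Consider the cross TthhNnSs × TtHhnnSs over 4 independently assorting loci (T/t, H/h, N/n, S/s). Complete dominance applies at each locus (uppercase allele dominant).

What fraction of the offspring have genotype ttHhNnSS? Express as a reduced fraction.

TthhNnSs gametes: ThNS×2, ThNs×2, ThnS×2, Thns×2, thNS×2, thNs×2, thnS×2, thns×2
TtHhnnSs gametes: THnS×2, THns×2, ThnS×2, Thns×2, tHnS×2, tHns×2, thnS×2, thns×2
TthhNnSs×TtHhnnSs grid (16·16=256): TTHhNnSS=4 TTHhNnSs=8 TTHhNnss=4 TTHhnnSS=4 TTHhnnSs=8 TTHhnnss=4 TThhNnSS=4 TThhNnSs=8 TThhNnss=4 TThhnnSS=4 TThhnnSs=8 TThhnnss=4 TtHhNnSS=8 TtHhNnSs=16 TtHhNnss=8 TtHhnnSS=8 TtHhnnSs=16 TtHhnnss=8 TthhNnSS=8 TthhNnSs=16 TthhNnss=8 TthhnnSS=8 TthhnnSs=16 Tthhnnss=8 ttHhNnSS=4 ttHhNnSs=8 ttHhNnss=4 ttHhnnSS=4 ttHhnnSs=8 ttHhnnss=4 tthhNnSS=4 tthhNnSs=8 tthhNnss=4 tthhnnSS=4 tthhnnSs=8 tthhnnss=4
ttHhNnSS hits 4/256; gcd=4; 4÷4/256÷4 = 1/64

P(ttHhNnSS) = 1/64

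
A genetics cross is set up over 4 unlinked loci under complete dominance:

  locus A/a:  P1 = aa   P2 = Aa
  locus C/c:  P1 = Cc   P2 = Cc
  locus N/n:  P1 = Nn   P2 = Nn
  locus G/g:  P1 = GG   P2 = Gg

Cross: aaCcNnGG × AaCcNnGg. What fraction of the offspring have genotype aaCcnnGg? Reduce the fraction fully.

aaCcNnGG gametes: aCNG×4, aCnG×4, acNG×4, acnG×4
AaCcNnGg gametes: ACNG×1, ACNg×1, ACnG×1, ACng×1, AcNG×1, AcNg×1, AcnG×1, Acng×1, aCNG×1, aCNg×1, aCnG×1, aCng×1, acNG×1, acNg×1, acnG×1, acng×1
aaCcNnGG×AaCcNnGg grid (16·16=256): AaCCNNGG=4 AaCCNNGg=4 AaCCNnGG=8 AaCCNnGg=8 AaCCnnGG=4 AaCCnnGg=4 AaCcNNGG=8 AaCcNNGg=8 AaCcNnGG=16 AaCcNnGg=16 AaCcnnGG=8 AaCcnnGg=8 AaccNNGG=4 AaccNNGg=4 AaccNnGG=8 AaccNnGg=8 AaccnnGG=4 AaccnnGg=4 aaCCNNGG=4 aaCCNNGg=4 aaCCNnGG=8 aaCCNnGg=8 aaCCnnGG=4 aaCCnnGg=4 aaCcNNGG=8 aaCcNNGg=8 aaCcNnGG=16 aaCcNnGg=16 aaCcnnGG=8 aaCcnnGg=8 aaccNNGG=4 aaccNNGg=4 aaccNnGG=8 aaccNnGg=8 aaccnnGG=4 aaccnnGg=4
aaCcnnGg hits 8/256; gcd=8; 8÷8/256÷8 = 1/32

P(aaCcnnGg) = 1/32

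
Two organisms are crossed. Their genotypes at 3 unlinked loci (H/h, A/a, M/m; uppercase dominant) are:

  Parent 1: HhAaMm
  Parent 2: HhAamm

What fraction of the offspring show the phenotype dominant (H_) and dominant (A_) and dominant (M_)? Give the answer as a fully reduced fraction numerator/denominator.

P(H_ A_ M_) = 9/32

HhAaMm gametes: HAM×1, HAm×1, HaM×1, Ham×1, hAM×1, hAm×1, haM×1, ham×1
HhAamm gametes: HAm×2, Ham×2, hAm×2, ham×2
HhAaMm×HhAamm grid (8·8=64): HHAAMm=2 HHAAmm=2 HHAaMm=4 HHAamm=4 HHaaMm=2 HHaamm=2 HhAAMm=4 HhAAmm=4 HhAaMm=8 HhAamm=8 HhaaMm=4 Hhaamm=4 hhAAMm=2 hhAAmm=2 hhAaMm=4 hhAamm=4 hhaaMm=2 hhaamm=2
H_ A_ M_ hits 18/64; gcd=2; 18÷2/64÷2 = 9/32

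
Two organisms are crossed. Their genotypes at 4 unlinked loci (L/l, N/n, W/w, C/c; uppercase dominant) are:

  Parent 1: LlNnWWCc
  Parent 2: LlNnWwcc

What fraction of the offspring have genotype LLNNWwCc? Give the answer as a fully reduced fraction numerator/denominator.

LlNnWWCc gametes: LNWC×2, LNWc×2, LnWC×2, LnWc×2, lNWC×2, lNWc×2, lnWC×2, lnWc×2
LlNnWwcc gametes: LNWc×2, LNwc×2, LnWc×2, Lnwc×2, lNWc×2, lNwc×2, lnWc×2, lnwc×2
LlNnWWCc×LlNnWwcc grid (16·16=256): LLNNWWCc=4 LLNNWWcc=4 LLNNWwCc=4 LLNNWwcc=4 LLNnWWCc=8 LLNnWWcc=8 LLNnWwCc=8 LLNnWwcc=8 LLnnWWCc=4 LLnnWWcc=4 LLnnWwCc=4 LLnnWwcc=4 LlNNWWCc=8 LlNNWWcc=8 LlNNWwCc=8 LlNNWwcc=8 LlNnWWCc=16 LlNnWWcc=16 LlNnWwCc=16 LlNnWwcc=16 LlnnWWCc=8 LlnnWWcc=8 LlnnWwCc=8 LlnnWwcc=8 llNNWWCc=4 llNNWWcc=4 llNNWwCc=4 llNNWwcc=4 llNnWWCc=8 llNnWWcc=8 llNnWwCc=8 llNnWwcc=8 llnnWWCc=4 llnnWWcc=4 llnnWwCc=4 llnnWwcc=4
LLNNWwCc hits 4/256; gcd=4; 4÷4/256÷4 = 1/64

P(LLNNWwCc) = 1/64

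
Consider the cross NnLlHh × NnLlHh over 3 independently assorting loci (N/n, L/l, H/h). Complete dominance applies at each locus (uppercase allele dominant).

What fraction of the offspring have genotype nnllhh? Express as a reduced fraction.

P(nnllhh) = 1/64

NnLlHh gametes: NLH×1, NLh×1, NlH×1, Nlh×1, nLH×1, nLh×1, nlH×1, nlh×1
NnLlHh gametes: NLH×1, NLh×1, NlH×1, Nlh×1, nLH×1, nLh×1, nlH×1, nlh×1
NnLlHh×NnLlHh grid (8·8=64): NNLLHH=1 NNLLHh=2 NNLLhh=1 NNLlHH=2 NNLlHh=4 NNLlhh=2 NNllHH=1 NNllHh=2 NNllhh=1 NnLLHH=2 NnLLHh=4 NnLLhh=2 NnLlHH=4 NnLlHh=8 NnLlhh=4 NnllHH=2 NnllHh=4 Nnllhh=2 nnLLHH=1 nnLLHh=2 nnLLhh=1 nnLlHH=2 nnLlHh=4 nnLlhh=2 nnllHH=1 nnllHh=2 nnllhh=1
nnllhh hits 1/64; gcd=1; 1÷1/64÷1 = 1/64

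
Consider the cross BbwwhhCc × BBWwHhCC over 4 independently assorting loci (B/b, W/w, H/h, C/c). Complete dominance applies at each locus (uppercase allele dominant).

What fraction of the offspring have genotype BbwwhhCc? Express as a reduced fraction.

P(BbwwhhCc) = 1/16

BbwwhhCc gametes: BwhC×4, Bwhc×4, bwhC×4, bwhc×4
BBWwHhCC gametes: BWHC×4, BWhC×4, BwHC×4, BwhC×4
BbwwhhCc×BBWwHhCC grid (16·16=256): BBWwHhCC=16 BBWwHhCc=16 BBWwhhCC=16 BBWwhhCc=16 BBwwHhCC=16 BBwwHhCc=16 BBwwhhCC=16 BBwwhhCc=16 BbWwHhCC=16 BbWwHhCc=16 BbWwhhCC=16 BbWwhhCc=16 BbwwHhCC=16 BbwwHhCc=16 BbwwhhCC=16 BbwwhhCc=16
BbwwhhCc hits 16/256; gcd=16; 16÷16/256÷16 = 1/16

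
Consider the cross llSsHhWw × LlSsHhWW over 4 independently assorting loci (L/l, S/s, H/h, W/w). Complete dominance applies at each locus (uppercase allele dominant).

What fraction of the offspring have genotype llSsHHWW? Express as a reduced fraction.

P(llSsHHWW) = 1/32

llSsHhWw gametes: lSHW×2, lSHw×2, lShW×2, lShw×2, lsHW×2, lsHw×2, lshW×2, lshw×2
LlSsHhWW gametes: LSHW×2, LShW×2, LsHW×2, LshW×2, lSHW×2, lShW×2, lsHW×2, lshW×2
llSsHhWw×LlSsHhWW grid (16·16=256): LlSSHHWW=4 LlSSHHWw=4 LlSSHhWW=8 LlSSHhWw=8 LlSShhWW=4 LlSShhWw=4 LlSsHHWW=8 LlSsHHWw=8 LlSsHhWW=16 LlSsHhWw=16 LlSshhWW=8 LlSshhWw=8 LlssHHWW=4 LlssHHWw=4 LlssHhWW=8 LlssHhWw=8 LlsshhWW=4 LlsshhWw=4 llSSHHWW=4 llSSHHWw=4 llSSHhWW=8 llSSHhWw=8 llSShhWW=4 llSShhWw=4 llSsHHWW=8 llSsHHWw=8 llSsHhWW=16 llSsHhWw=16 llSshhWW=8 llSshhWw=8 llssHHWW=4 llssHHWw=4 llssHhWW=8 llssHhWw=8 llsshhWW=4 llsshhWw=4
llSsHHWW hits 8/256; gcd=8; 8÷8/256÷8 = 1/32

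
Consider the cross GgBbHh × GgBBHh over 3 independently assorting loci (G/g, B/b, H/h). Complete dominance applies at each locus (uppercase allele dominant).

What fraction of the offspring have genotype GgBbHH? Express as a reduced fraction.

GgBbHh gametes: GBH×1, GBh×1, GbH×1, Gbh×1, gBH×1, gBh×1, gbH×1, gbh×1
GgBBHh gametes: GBH×2, GBh×2, gBH×2, gBh×2
GgBbHh×GgBBHh grid (8·8=64): GGBBHH=2 GGBBHh=4 GGBBhh=2 GGBbHH=2 GGBbHh=4 GGBbhh=2 GgBBHH=4 GgBBHh=8 GgBBhh=4 GgBbHH=4 GgBbHh=8 GgBbhh=4 ggBBHH=2 ggBBHh=4 ggBBhh=2 ggBbHH=2 ggBbHh=4 ggBbhh=2
GgBbHH hits 4/64; gcd=4; 4÷4/64÷4 = 1/16

P(GgBbHH) = 1/16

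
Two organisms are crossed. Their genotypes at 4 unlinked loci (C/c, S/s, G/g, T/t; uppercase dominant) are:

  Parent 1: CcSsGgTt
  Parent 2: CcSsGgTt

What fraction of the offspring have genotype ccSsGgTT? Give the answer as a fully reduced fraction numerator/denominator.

CcSsGgTt gametes: CSGT×1, CSGt×1, CSgT×1, CSgt×1, CsGT×1, CsGt×1, CsgT×1, Csgt×1, cSGT×1, cSGt×1, cSgT×1, cSgt×1, csGT×1, csGt×1, csgT×1, csgt×1
CcSsGgTt gametes: CSGT×1, CSGt×1, CSgT×1, CSgt×1, CsGT×1, CsGt×1, CsgT×1, Csgt×1, cSGT×1, cSGt×1, cSgT×1, cSgt×1, csGT×1, csGt×1, csgT×1, csgt×1
CcSsGgTt×CcSsGgTt grid (16·16=256): CCSSGGTT=1 CCSSGGTt=2 CCSSGGtt=1 CCSSGgTT=2 CCSSGgTt=4 CCSSGgtt=2 CCSSggTT=1 CCSSggTt=2 CCSSggtt=1 CCSsGGTT=2 CCSsGGTt=4 CCSsGGtt=2 CCSsGgTT=4 CCSsGgTt=8 CCSsGgtt=4 CCSsggTT=2 CCSsggTt=4 CCSsggtt=2 CCssGGTT=1 CCssGGTt=2 CCssGGtt=1 CCssGgTT=2 CCssGgTt=4 CCssGgtt=2 CCssggTT=1 CCssggTt=2 CCssggtt=1 CcSSGGTT=2 CcSSGGTt=4 CcSSGGtt=2 CcSSGgTT=4 CcSSGgTt=8 CcSSGgtt=4 CcSSggTT=2 CcSSggTt=4 CcSSggtt=2 CcSsGGTT=4 CcSsGGTt=8 CcSsGGtt=4 CcSsGgTT=8 CcSsGgTt=16 CcSsGgtt=8 CcSsggTT=4 CcSsggTt=8 CcSsggtt=4 CcssGGTT=2 CcssGGTt=4 CcssGGtt=2 CcssGgTT=4 CcssGgTt=8 CcssGgtt=4 CcssggTT=2 CcssggTt=4 Ccssggtt=2 ccSSGGTT=1 ccSSGGTt=2 ccSSGGtt=1 ccSSGgTT=2 ccSSGgTt=4 ccSSGgtt=2 ccSSggTT=1 ccSSggTt=2 ccSSggtt=1 ccSsGGTT=2 ccSsGGTt=4 ccSsGGtt=2 ccSsGgTT=4 ccSsGgTt=8 ccSsGgtt=4 ccSsggTT=2 ccSsggTt=4 ccSsggtt=2 ccssGGTT=1 ccssGGTt=2 ccssGGtt=1 ccssGgTT=2 ccssGgTt=4 ccssGgtt=2 ccssggTT=1 ccssggTt=2 ccssggtt=1
ccSsGgTT hits 4/256; gcd=4; 4÷4/256÷4 = 1/64

P(ccSsGgTT) = 1/64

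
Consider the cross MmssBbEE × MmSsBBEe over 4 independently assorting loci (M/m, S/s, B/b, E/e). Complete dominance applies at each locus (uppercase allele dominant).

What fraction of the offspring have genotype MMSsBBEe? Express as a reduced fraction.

P(MMSsBBEe) = 1/32

MmssBbEE gametes: MsBE×4, MsbE×4, msBE×4, msbE×4
MmSsBBEe gametes: MSBE×2, MSBe×2, MsBE×2, MsBe×2, mSBE×2, mSBe×2, msBE×2, msBe×2
MmssBbEE×MmSsBBEe grid (16·16=256): MMSsBBEE=8 MMSsBBEe=8 MMSsBbEE=8 MMSsBbEe=8 MMssBBEE=8 MMssBBEe=8 MMssBbEE=8 MMssBbEe=8 MmSsBBEE=16 MmSsBBEe=16 MmSsBbEE=16 MmSsBbEe=16 MmssBBEE=16 MmssBBEe=16 MmssBbEE=16 MmssBbEe=16 mmSsBBEE=8 mmSsBBEe=8 mmSsBbEE=8 mmSsBbEe=8 mmssBBEE=8 mmssBBEe=8 mmssBbEE=8 mmssBbEe=8
MMSsBBEe hits 8/256; gcd=8; 8÷8/256÷8 = 1/32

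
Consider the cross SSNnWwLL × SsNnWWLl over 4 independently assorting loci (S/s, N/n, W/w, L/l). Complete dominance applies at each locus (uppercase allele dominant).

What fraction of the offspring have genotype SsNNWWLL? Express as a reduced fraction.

SSNnWwLL gametes: SNWL×4, SNwL×4, SnWL×4, SnwL×4
SsNnWWLl gametes: SNWL×2, SNWl×2, SnWL×2, SnWl×2, sNWL×2, sNWl×2, snWL×2, snWl×2
SSNnWwLL×SsNnWWLl grid (16·16=256): SSNNWWLL=8 SSNNWWLl=8 SSNNWwLL=8 SSNNWwLl=8 SSNnWWLL=16 SSNnWWLl=16 SSNnWwLL=16 SSNnWwLl=16 SSnnWWLL=8 SSnnWWLl=8 SSnnWwLL=8 SSnnWwLl=8 SsNNWWLL=8 SsNNWWLl=8 SsNNWwLL=8 SsNNWwLl=8 SsNnWWLL=16 SsNnWWLl=16 SsNnWwLL=16 SsNnWwLl=16 SsnnWWLL=8 SsnnWWLl=8 SsnnWwLL=8 SsnnWwLl=8
SsNNWWLL hits 8/256; gcd=8; 8÷8/256÷8 = 1/32

P(SsNNWWLL) = 1/32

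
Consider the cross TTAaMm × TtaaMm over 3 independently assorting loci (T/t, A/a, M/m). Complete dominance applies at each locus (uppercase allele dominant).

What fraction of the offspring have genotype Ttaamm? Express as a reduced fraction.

P(Ttaamm) = 1/16

TTAaMm gametes: TAM×2, TAm×2, TaM×2, Tam×2
TtaaMm gametes: TaM×2, Tam×2, taM×2, tam×2
TTAaMm×TtaaMm grid (8·8=64): TTAaMM=4 TTAaMm=8 TTAamm=4 TTaaMM=4 TTaaMm=8 TTaamm=4 TtAaMM=4 TtAaMm=8 TtAamm=4 TtaaMM=4 TtaaMm=8 Ttaamm=4
Ttaamm hits 4/64; gcd=4; 4÷4/64÷4 = 1/16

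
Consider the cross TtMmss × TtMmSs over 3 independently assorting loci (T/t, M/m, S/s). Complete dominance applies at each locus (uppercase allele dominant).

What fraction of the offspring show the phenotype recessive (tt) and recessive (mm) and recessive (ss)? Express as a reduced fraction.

P(tt mm ss) = 1/32

TtMmss gametes: TMs×2, Tms×2, tMs×2, tms×2
TtMmSs gametes: TMS×1, TMs×1, TmS×1, Tms×1, tMS×1, tMs×1, tmS×1, tms×1
TtMmss×TtMmSs grid (8·8=64): TTMMSs=2 TTMMss=2 TTMmSs=4 TTMmss=4 TTmmSs=2 TTmmss=2 TtMMSs=4 TtMMss=4 TtMmSs=8 TtMmss=8 TtmmSs=4 Ttmmss=4 ttMMSs=2 ttMMss=2 ttMmSs=4 ttMmss=4 ttmmSs=2 ttmmss=2
tt mm ss hits 2/64; gcd=2; 2÷2/64÷2 = 1/32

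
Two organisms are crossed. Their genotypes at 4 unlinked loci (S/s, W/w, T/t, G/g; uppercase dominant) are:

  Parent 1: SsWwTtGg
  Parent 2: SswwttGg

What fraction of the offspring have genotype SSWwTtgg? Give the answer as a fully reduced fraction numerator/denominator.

P(SSWwTtgg) = 1/64

SsWwTtGg gametes: SWTG×1, SWTg×1, SWtG×1, SWtg×1, SwTG×1, SwTg×1, SwtG×1, Swtg×1, sWTG×1, sWTg×1, sWtG×1, sWtg×1, swTG×1, swTg×1, swtG×1, swtg×1
SswwttGg gametes: SwtG×4, Swtg×4, swtG×4, swtg×4
SsWwTtGg×SswwttGg grid (16·16=256): SSWwTtGG=4 SSWwTtGg=8 SSWwTtgg=4 SSWwttGG=4 SSWwttGg=8 SSWwttgg=4 SSwwTtGG=4 SSwwTtGg=8 SSwwTtgg=4 SSwwttGG=4 SSwwttGg=8 SSwwttgg=4 SsWwTtGG=8 SsWwTtGg=16 SsWwTtgg=8 SsWwttGG=8 SsWwttGg=16 SsWwttgg=8 SswwTtGG=8 SswwTtGg=16 SswwTtgg=8 SswwttGG=8 SswwttGg=16 Sswwttgg=8 ssWwTtGG=4 ssWwTtGg=8 ssWwTtgg=4 ssWwttGG=4 ssWwttGg=8 ssWwttgg=4 sswwTtGG=4 sswwTtGg=8 sswwTtgg=4 sswwttGG=4 sswwttGg=8 sswwttgg=4
SSWwTtgg hits 4/256; gcd=4; 4÷4/256÷4 = 1/64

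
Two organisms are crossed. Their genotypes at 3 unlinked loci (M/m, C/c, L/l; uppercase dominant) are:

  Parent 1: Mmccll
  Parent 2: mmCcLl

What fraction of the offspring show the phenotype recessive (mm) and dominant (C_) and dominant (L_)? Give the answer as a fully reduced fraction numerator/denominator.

P(mm C_ L_) = 1/8

Mmccll gametes: Mcl×4, mcl×4
mmCcLl gametes: mCL×2, mCl×2, mcL×2, mcl×2
Mmccll×mmCcLl grid (8·8=64): MmCcLl=8 MmCcll=8 MmccLl=8 Mmccll=8 mmCcLl=8 mmCcll=8 mmccLl=8 mmccll=8
mm C_ L_ hits 8/64; gcd=8; 8÷8/64÷8 = 1/8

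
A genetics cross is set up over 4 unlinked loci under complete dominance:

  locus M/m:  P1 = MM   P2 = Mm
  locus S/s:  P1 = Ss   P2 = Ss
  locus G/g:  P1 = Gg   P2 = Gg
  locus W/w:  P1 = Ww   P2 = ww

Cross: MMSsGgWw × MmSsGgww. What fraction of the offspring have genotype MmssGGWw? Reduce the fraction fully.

P(MmssGGWw) = 1/64

MMSsGgWw gametes: MSGW×2, MSGw×2, MSgW×2, MSgw×2, MsGW×2, MsGw×2, MsgW×2, Msgw×2
MmSsGgww gametes: MSGw×2, MSgw×2, MsGw×2, Msgw×2, mSGw×2, mSgw×2, msGw×2, msgw×2
MMSsGgWw×MmSsGgww grid (16·16=256): MMSSGGWw=4 MMSSGGww=4 MMSSGgWw=8 MMSSGgww=8 MMSSggWw=4 MMSSggww=4 MMSsGGWw=8 MMSsGGww=8 MMSsGgWw=16 MMSsGgww=16 MMSsggWw=8 MMSsggww=8 MMssGGWw=4 MMssGGww=4 MMssGgWw=8 MMssGgww=8 MMssggWw=4 MMssggww=4 MmSSGGWw=4 MmSSGGww=4 MmSSGgWw=8 MmSSGgww=8 MmSSggWw=4 MmSSggww=4 MmSsGGWw=8 MmSsGGww=8 MmSsGgWw=16 MmSsGgww=16 MmSsggWw=8 MmSsggww=8 MmssGGWw=4 MmssGGww=4 MmssGgWw=8 MmssGgww=8 MmssggWw=4 Mmssggww=4
MmssGGWw hits 4/256; gcd=4; 4÷4/256÷4 = 1/64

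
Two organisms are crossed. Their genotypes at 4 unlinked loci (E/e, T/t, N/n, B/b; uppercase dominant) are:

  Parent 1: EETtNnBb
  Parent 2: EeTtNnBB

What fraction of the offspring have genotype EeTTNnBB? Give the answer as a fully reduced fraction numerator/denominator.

EETtNnBb gametes: ETNB×2, ETNb×2, ETnB×2, ETnb×2, EtNB×2, EtNb×2, EtnB×2, Etnb×2
EeTtNnBB gametes: ETNB×2, ETnB×2, EtNB×2, EtnB×2, eTNB×2, eTnB×2, etNB×2, etnB×2
EETtNnBb×EeTtNnBB grid (16·16=256): EETTNNBB=4 EETTNNBb=4 EETTNnBB=8 EETTNnBb=8 EETTnnBB=4 EETTnnBb=4 EETtNNBB=8 EETtNNBb=8 EETtNnBB=16 EETtNnBb=16 EETtnnBB=8 EETtnnBb=8 EEttNNBB=4 EEttNNBb=4 EEttNnBB=8 EEttNnBb=8 EEttnnBB=4 EEttnnBb=4 EeTTNNBB=4 EeTTNNBb=4 EeTTNnBB=8 EeTTNnBb=8 EeTTnnBB=4 EeTTnnBb=4 EeTtNNBB=8 EeTtNNBb=8 EeTtNnBB=16 EeTtNnBb=16 EeTtnnBB=8 EeTtnnBb=8 EettNNBB=4 EettNNBb=4 EettNnBB=8 EettNnBb=8 EettnnBB=4 EettnnBb=4
EeTTNnBB hits 8/256; gcd=8; 8÷8/256÷8 = 1/32

P(EeTTNnBB) = 1/32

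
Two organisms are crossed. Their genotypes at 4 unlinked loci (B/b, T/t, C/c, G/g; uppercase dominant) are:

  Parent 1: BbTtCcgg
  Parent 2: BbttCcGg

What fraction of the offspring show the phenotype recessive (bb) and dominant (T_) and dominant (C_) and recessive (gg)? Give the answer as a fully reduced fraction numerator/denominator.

BbTtCcgg gametes: BTCg×2, BTcg×2, BtCg×2, Btcg×2, bTCg×2, bTcg×2, btCg×2, btcg×2
BbttCcGg gametes: BtCG×2, BtCg×2, BtcG×2, Btcg×2, btCG×2, btCg×2, btcG×2, btcg×2
BbTtCcgg×BbttCcGg grid (16·16=256): BBTtCCGg=4 BBTtCCgg=4 BBTtCcGg=8 BBTtCcgg=8 BBTtccGg=4 BBTtccgg=4 BBttCCGg=4 BBttCCgg=4 BBttCcGg=8 BBttCcgg=8 BBttccGg=4 BBttccgg=4 BbTtCCGg=8 BbTtCCgg=8 BbTtCcGg=16 BbTtCcgg=16 BbTtccGg=8 BbTtccgg=8 BbttCCGg=8 BbttCCgg=8 BbttCcGg=16 BbttCcgg=16 BbttccGg=8 Bbttccgg=8 bbTtCCGg=4 bbTtCCgg=4 bbTtCcGg=8 bbTtCcgg=8 bbTtccGg=4 bbTtccgg=4 bbttCCGg=4 bbttCCgg=4 bbttCcGg=8 bbttCcgg=8 bbttccGg=4 bbttccgg=4
bb T_ C_ gg hits 12/256; gcd=4; 12÷4/256÷4 = 3/64

P(bb T_ C_ gg) = 3/64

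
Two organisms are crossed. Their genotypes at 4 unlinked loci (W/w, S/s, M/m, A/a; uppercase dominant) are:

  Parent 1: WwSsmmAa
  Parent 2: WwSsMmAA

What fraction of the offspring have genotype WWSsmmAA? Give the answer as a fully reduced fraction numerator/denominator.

WwSsmmAa gametes: WSmA×2, WSma×2, WsmA×2, Wsma×2, wSmA×2, wSma×2, wsmA×2, wsma×2
WwSsMmAA gametes: WSMA×2, WSmA×2, WsMA×2, WsmA×2, wSMA×2, wSmA×2, wsMA×2, wsmA×2
WwSsmmAa×WwSsMmAA grid (16·16=256): WWSSMmAA=4 WWSSMmAa=4 WWSSmmAA=4 WWSSmmAa=4 WWSsMmAA=8 WWSsMmAa=8 WWSsmmAA=8 WWSsmmAa=8 WWssMmAA=4 WWssMmAa=4 WWssmmAA=4 WWssmmAa=4 WwSSMmAA=8 WwSSMmAa=8 WwSSmmAA=8 WwSSmmAa=8 WwSsMmAA=16 WwSsMmAa=16 WwSsmmAA=16 WwSsmmAa=16 WwssMmAA=8 WwssMmAa=8 WwssmmAA=8 WwssmmAa=8 wwSSMmAA=4 wwSSMmAa=4 wwSSmmAA=4 wwSSmmAa=4 wwSsMmAA=8 wwSsMmAa=8 wwSsmmAA=8 wwSsmmAa=8 wwssMmAA=4 wwssMmAa=4 wwssmmAA=4 wwssmmAa=4
WWSsmmAA hits 8/256; gcd=8; 8÷8/256÷8 = 1/32

P(WWSsmmAA) = 1/32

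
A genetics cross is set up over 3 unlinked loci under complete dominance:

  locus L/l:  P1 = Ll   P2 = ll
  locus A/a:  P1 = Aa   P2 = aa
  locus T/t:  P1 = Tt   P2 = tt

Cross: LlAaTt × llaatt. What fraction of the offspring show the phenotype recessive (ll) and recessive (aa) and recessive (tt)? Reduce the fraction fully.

P(ll aa tt) = 1/8

LlAaTt gametes: LAT×1, LAt×1, LaT×1, Lat×1, lAT×1, lAt×1, laT×1, lat×1
llaatt gametes: lat×8
LlAaTt×llaatt grid (8·8=64): LlAaTt=8 LlAatt=8 LlaaTt=8 Llaatt=8 llAaTt=8 llAatt=8 llaaTt=8 llaatt=8
ll aa tt hits 8/64; gcd=8; 8÷8/64÷8 = 1/8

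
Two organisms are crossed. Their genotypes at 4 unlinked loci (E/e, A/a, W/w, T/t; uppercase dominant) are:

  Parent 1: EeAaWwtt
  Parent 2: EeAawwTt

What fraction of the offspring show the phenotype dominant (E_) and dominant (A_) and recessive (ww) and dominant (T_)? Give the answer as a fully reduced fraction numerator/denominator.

EeAaWwtt gametes: EAWt×2, EAwt×2, EaWt×2, Eawt×2, eAWt×2, eAwt×2, eaWt×2, eawt×2
EeAawwTt gametes: EAwT×2, EAwt×2, EawT×2, Eawt×2, eAwT×2, eAwt×2, eawT×2, eawt×2
EeAaWwtt×EeAawwTt grid (16·16=256): EEAAWwTt=4 EEAAWwtt=4 EEAAwwTt=4 EEAAwwtt=4 EEAaWwTt=8 EEAaWwtt=8 EEAawwTt=8 EEAawwtt=8 EEaaWwTt=4 EEaaWwtt=4 EEaawwTt=4 EEaawwtt=4 EeAAWwTt=8 EeAAWwtt=8 EeAAwwTt=8 EeAAwwtt=8 EeAaWwTt=16 EeAaWwtt=16 EeAawwTt=16 EeAawwtt=16 EeaaWwTt=8 EeaaWwtt=8 EeaawwTt=8 Eeaawwtt=8 eeAAWwTt=4 eeAAWwtt=4 eeAAwwTt=4 eeAAwwtt=4 eeAaWwTt=8 eeAaWwtt=8 eeAawwTt=8 eeAawwtt=8 eeaaWwTt=4 eeaaWwtt=4 eeaawwTt=4 eeaawwtt=4
E_ A_ ww T_ hits 36/256; gcd=4; 36÷4/256÷4 = 9/64

P(E_ A_ ww T_) = 9/64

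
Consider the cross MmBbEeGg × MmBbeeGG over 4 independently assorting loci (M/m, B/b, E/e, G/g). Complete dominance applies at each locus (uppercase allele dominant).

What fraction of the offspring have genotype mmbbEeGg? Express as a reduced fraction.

P(mmbbEeGg) = 1/64

MmBbEeGg gametes: MBEG×1, MBEg×1, MBeG×1, MBeg×1, MbEG×1, MbEg×1, MbeG×1, Mbeg×1, mBEG×1, mBEg×1, mBeG×1, mBeg×1, mbEG×1, mbEg×1, mbeG×1, mbeg×1
MmBbeeGG gametes: MBeG×4, MbeG×4, mBeG×4, mbeG×4
MmBbEeGg×MmBbeeGG grid (16·16=256): MMBBEeGG=4 MMBBEeGg=4 MMBBeeGG=4 MMBBeeGg=4 MMBbEeGG=8 MMBbEeGg=8 MMBbeeGG=8 MMBbeeGg=8 MMbbEeGG=4 MMbbEeGg=4 MMbbeeGG=4 MMbbeeGg=4 MmBBEeGG=8 MmBBEeGg=8 MmBBeeGG=8 MmBBeeGg=8 MmBbEeGG=16 MmBbEeGg=16 MmBbeeGG=16 MmBbeeGg=16 MmbbEeGG=8 MmbbEeGg=8 MmbbeeGG=8 MmbbeeGg=8 mmBBEeGG=4 mmBBEeGg=4 mmBBeeGG=4 mmBBeeGg=4 mmBbEeGG=8 mmBbEeGg=8 mmBbeeGG=8 mmBbeeGg=8 mmbbEeGG=4 mmbbEeGg=4 mmbbeeGG=4 mmbbeeGg=4
mmbbEeGg hits 4/256; gcd=4; 4÷4/256÷4 = 1/64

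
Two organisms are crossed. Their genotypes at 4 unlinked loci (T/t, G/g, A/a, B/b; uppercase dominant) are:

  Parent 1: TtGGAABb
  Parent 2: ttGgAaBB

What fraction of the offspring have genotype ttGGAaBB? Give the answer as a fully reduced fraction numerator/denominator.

TtGGAABb gametes: TGAB×4, TGAb×4, tGAB×4, tGAb×4
ttGgAaBB gametes: tGAB×4, tGaB×4, tgAB×4, tgaB×4
TtGGAABb×ttGgAaBB grid (16·16=256): TtGGAABB=16 TtGGAABb=16 TtGGAaBB=16 TtGGAaBb=16 TtGgAABB=16 TtGgAABb=16 TtGgAaBB=16 TtGgAaBb=16 ttGGAABB=16 ttGGAABb=16 ttGGAaBB=16 ttGGAaBb=16 ttGgAABB=16 ttGgAABb=16 ttGgAaBB=16 ttGgAaBb=16
ttGGAaBB hits 16/256; gcd=16; 16÷16/256÷16 = 1/16

P(ttGGAaBB) = 1/16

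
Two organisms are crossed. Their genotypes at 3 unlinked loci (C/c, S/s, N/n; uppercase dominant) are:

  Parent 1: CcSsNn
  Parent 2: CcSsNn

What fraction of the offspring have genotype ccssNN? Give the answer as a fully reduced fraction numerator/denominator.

P(ccssNN) = 1/64

CcSsNn gametes: CSN×1, CSn×1, CsN×1, Csn×1, cSN×1, cSn×1, csN×1, csn×1
CcSsNn gametes: CSN×1, CSn×1, CsN×1, Csn×1, cSN×1, cSn×1, csN×1, csn×1
CcSsNn×CcSsNn grid (8·8=64): CCSSNN=1 CCSSNn=2 CCSSnn=1 CCSsNN=2 CCSsNn=4 CCSsnn=2 CCssNN=1 CCssNn=2 CCssnn=1 CcSSNN=2 CcSSNn=4 CcSSnn=2 CcSsNN=4 CcSsNn=8 CcSsnn=4 CcssNN=2 CcssNn=4 Ccssnn=2 ccSSNN=1 ccSSNn=2 ccSSnn=1 ccSsNN=2 ccSsNn=4 ccSsnn=2 ccssNN=1 ccssNn=2 ccssnn=1
ccssNN hits 1/64; gcd=1; 1÷1/64÷1 = 1/64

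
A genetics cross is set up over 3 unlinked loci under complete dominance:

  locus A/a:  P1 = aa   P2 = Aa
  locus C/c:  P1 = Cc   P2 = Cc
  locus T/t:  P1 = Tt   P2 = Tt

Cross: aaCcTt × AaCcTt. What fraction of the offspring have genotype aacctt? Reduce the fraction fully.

aaCcTt gametes: aCT×2, aCt×2, acT×2, act×2
AaCcTt gametes: ACT×1, ACt×1, AcT×1, Act×1, aCT×1, aCt×1, acT×1, act×1
aaCcTt×AaCcTt grid (8·8=64): AaCCTT=2 AaCCTt=4 AaCCtt=2 AaCcTT=4 AaCcTt=8 AaCctt=4 AaccTT=2 AaccTt=4 Aacctt=2 aaCCTT=2 aaCCTt=4 aaCCtt=2 aaCcTT=4 aaCcTt=8 aaCctt=4 aaccTT=2 aaccTt=4 aacctt=2
aacctt hits 2/64; gcd=2; 2÷2/64÷2 = 1/32

P(aacctt) = 1/32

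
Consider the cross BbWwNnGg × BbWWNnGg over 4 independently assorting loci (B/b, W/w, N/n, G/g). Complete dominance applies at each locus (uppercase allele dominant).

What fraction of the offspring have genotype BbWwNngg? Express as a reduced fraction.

BbWwNnGg gametes: BWNG×1, BWNg×1, BWnG×1, BWng×1, BwNG×1, BwNg×1, BwnG×1, Bwng×1, bWNG×1, bWNg×1, bWnG×1, bWng×1, bwNG×1, bwNg×1, bwnG×1, bwng×1
BbWWNnGg gametes: BWNG×2, BWNg×2, BWnG×2, BWng×2, bWNG×2, bWNg×2, bWnG×2, bWng×2
BbWwNnGg×BbWWNnGg grid (16·16=256): BBWWNNGG=2 BBWWNNGg=4 BBWWNNgg=2 BBWWNnGG=4 BBWWNnGg=8 BBWWNngg=4 BBWWnnGG=2 BBWWnnGg=4 BBWWnngg=2 BBWwNNGG=2 BBWwNNGg=4 BBWwNNgg=2 BBWwNnGG=4 BBWwNnGg=8 BBWwNngg=4 BBWwnnGG=2 BBWwnnGg=4 BBWwnngg=2 BbWWNNGG=4 BbWWNNGg=8 BbWWNNgg=4 BbWWNnGG=8 BbWWNnGg=16 BbWWNngg=8 BbWWnnGG=4 BbWWnnGg=8 BbWWnngg=4 BbWwNNGG=4 BbWwNNGg=8 BbWwNNgg=4 BbWwNnGG=8 BbWwNnGg=16 BbWwNngg=8 BbWwnnGG=4 BbWwnnGg=8 BbWwnngg=4 bbWWNNGG=2 bbWWNNGg=4 bbWWNNgg=2 bbWWNnGG=4 bbWWNnGg=8 bbWWNngg=4 bbWWnnGG=2 bbWWnnGg=4 bbWWnngg=2 bbWwNNGG=2 bbWwNNGg=4 bbWwNNgg=2 bbWwNnGG=4 bbWwNnGg=8 bbWwNngg=4 bbWwnnGG=2 bbWwnnGg=4 bbWwnngg=2
BbWwNngg hits 8/256; gcd=8; 8÷8/256÷8 = 1/32

P(BbWwNngg) = 1/32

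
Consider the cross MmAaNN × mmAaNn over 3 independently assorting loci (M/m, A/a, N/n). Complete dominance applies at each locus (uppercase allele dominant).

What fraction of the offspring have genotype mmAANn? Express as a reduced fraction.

MmAaNN gametes: MAN×2, MaN×2, mAN×2, maN×2
mmAaNn gametes: mAN×2, mAn×2, maN×2, man×2
MmAaNN×mmAaNn grid (8·8=64): MmAANN=4 MmAANn=4 MmAaNN=8 MmAaNn=8 MmaaNN=4 MmaaNn=4 mmAANN=4 mmAANn=4 mmAaNN=8 mmAaNn=8 mmaaNN=4 mmaaNn=4
mmAANn hits 4/64; gcd=4; 4÷4/64÷4 = 1/16

P(mmAANn) = 1/16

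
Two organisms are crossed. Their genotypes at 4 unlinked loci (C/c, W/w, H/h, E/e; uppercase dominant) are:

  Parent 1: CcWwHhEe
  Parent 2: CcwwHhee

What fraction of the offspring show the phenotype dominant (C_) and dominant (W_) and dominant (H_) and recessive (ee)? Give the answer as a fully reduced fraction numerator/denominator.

CcWwHhEe gametes: CWHE×1, CWHe×1, CWhE×1, CWhe×1, CwHE×1, CwHe×1, CwhE×1, Cwhe×1, cWHE×1, cWHe×1, cWhE×1, cWhe×1, cwHE×1, cwHe×1, cwhE×1, cwhe×1
CcwwHhee gametes: CwHe×4, Cwhe×4, cwHe×4, cwhe×4
CcWwHhEe×CcwwHhee grid (16·16=256): CCWwHHEe=4 CCWwHHee=4 CCWwHhEe=8 CCWwHhee=8 CCWwhhEe=4 CCWwhhee=4 CCwwHHEe=4 CCwwHHee=4 CCwwHhEe=8 CCwwHhee=8 CCwwhhEe=4 CCwwhhee=4 CcWwHHEe=8 CcWwHHee=8 CcWwHhEe=16 CcWwHhee=16 CcWwhhEe=8 CcWwhhee=8 CcwwHHEe=8 CcwwHHee=8 CcwwHhEe=16 CcwwHhee=16 CcwwhhEe=8 Ccwwhhee=8 ccWwHHEe=4 ccWwHHee=4 ccWwHhEe=8 ccWwHhee=8 ccWwhhEe=4 ccWwhhee=4 ccwwHHEe=4 ccwwHHee=4 ccwwHhEe=8 ccwwHhee=8 ccwwhhEe=4 ccwwhhee=4
C_ W_ H_ ee hits 36/256; gcd=4; 36÷4/256÷4 = 9/64

P(C_ W_ H_ ee) = 9/64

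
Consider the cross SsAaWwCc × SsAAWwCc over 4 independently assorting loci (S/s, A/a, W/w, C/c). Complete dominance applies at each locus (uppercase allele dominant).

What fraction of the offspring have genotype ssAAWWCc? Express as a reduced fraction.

SsAaWwCc gametes: SAWC×1, SAWc×1, SAwC×1, SAwc×1, SaWC×1, SaWc×1, SawC×1, Sawc×1, sAWC×1, sAWc×1, sAwC×1, sAwc×1, saWC×1, saWc×1, sawC×1, sawc×1
SsAAWwCc gametes: SAWC×2, SAWc×2, SAwC×2, SAwc×2, sAWC×2, sAWc×2, sAwC×2, sAwc×2
SsAaWwCc×SsAAWwCc grid (16·16=256): SSAAWWCC=2 SSAAWWCc=4 SSAAWWcc=2 SSAAWwCC=4 SSAAWwCc=8 SSAAWwcc=4 SSAAwwCC=2 SSAAwwCc=4 SSAAwwcc=2 SSAaWWCC=2 SSAaWWCc=4 SSAaWWcc=2 SSAaWwCC=4 SSAaWwCc=8 SSAaWwcc=4 SSAawwCC=2 SSAawwCc=4 SSAawwcc=2 SsAAWWCC=4 SsAAWWCc=8 SsAAWWcc=4 SsAAWwCC=8 SsAAWwCc=16 SsAAWwcc=8 SsAAwwCC=4 SsAAwwCc=8 SsAAwwcc=4 SsAaWWCC=4 SsAaWWCc=8 SsAaWWcc=4 SsAaWwCC=8 SsAaWwCc=16 SsAaWwcc=8 SsAawwCC=4 SsAawwCc=8 SsAawwcc=4 ssAAWWCC=2 ssAAWWCc=4 ssAAWWcc=2 ssAAWwCC=4 ssAAWwCc=8 ssAAWwcc=4 ssAAwwCC=2 ssAAwwCc=4 ssAAwwcc=2 ssAaWWCC=2 ssAaWWCc=4 ssAaWWcc=2 ssAaWwCC=4 ssAaWwCc=8 ssAaWwcc=4 ssAawwCC=2 ssAawwCc=4 ssAawwcc=2
ssAAWWCc hits 4/256; gcd=4; 4÷4/256÷4 = 1/64

P(ssAAWWCc) = 1/64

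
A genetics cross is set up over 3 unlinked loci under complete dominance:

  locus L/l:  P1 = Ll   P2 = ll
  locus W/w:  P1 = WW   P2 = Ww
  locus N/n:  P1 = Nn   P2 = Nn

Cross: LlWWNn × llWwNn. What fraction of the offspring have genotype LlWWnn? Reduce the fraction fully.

LlWWNn gametes: LWN×2, LWn×2, lWN×2, lWn×2
llWwNn gametes: lWN×2, lWn×2, lwN×2, lwn×2
LlWWNn×llWwNn grid (8·8=64): LlWWNN=4 LlWWNn=8 LlWWnn=4 LlWwNN=4 LlWwNn=8 LlWwnn=4 llWWNN=4 llWWNn=8 llWWnn=4 llWwNN=4 llWwNn=8 llWwnn=4
LlWWnn hits 4/64; gcd=4; 4÷4/64÷4 = 1/16

P(LlWWnn) = 1/16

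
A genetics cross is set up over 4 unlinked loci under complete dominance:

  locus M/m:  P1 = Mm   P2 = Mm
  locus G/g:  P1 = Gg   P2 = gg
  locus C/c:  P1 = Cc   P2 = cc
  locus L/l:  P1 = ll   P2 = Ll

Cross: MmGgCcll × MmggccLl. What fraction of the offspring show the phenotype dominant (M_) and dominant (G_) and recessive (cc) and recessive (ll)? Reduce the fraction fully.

MmGgCcll gametes: MGCl×2, MGcl×2, MgCl×2, Mgcl×2, mGCl×2, mGcl×2, mgCl×2, mgcl×2
MmggccLl gametes: MgcL×4, Mgcl×4, mgcL×4, mgcl×4
MmGgCcll×MmggccLl grid (16·16=256): MMGgCcLl=8 MMGgCcll=8 MMGgccLl=8 MMGgccll=8 MMggCcLl=8 MMggCcll=8 MMggccLl=8 MMggccll=8 MmGgCcLl=16 MmGgCcll=16 MmGgccLl=16 MmGgccll=16 MmggCcLl=16 MmggCcll=16 MmggccLl=16 Mmggccll=16 mmGgCcLl=8 mmGgCcll=8 mmGgccLl=8 mmGgccll=8 mmggCcLl=8 mmggCcll=8 mmggccLl=8 mmggccll=8
M_ G_ cc ll hits 24/256; gcd=8; 24÷8/256÷8 = 3/32

P(M_ G_ cc ll) = 3/32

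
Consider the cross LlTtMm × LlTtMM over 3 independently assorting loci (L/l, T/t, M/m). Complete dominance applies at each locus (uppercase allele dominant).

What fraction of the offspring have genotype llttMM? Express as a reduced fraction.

LlTtMm gametes: LTM×1, LTm×1, LtM×1, Ltm×1, lTM×1, lTm×1, ltM×1, ltm×1
LlTtMM gametes: LTM×2, LtM×2, lTM×2, ltM×2
LlTtMm×LlTtMM grid (8·8=64): LLTTMM=2 LLTTMm=2 LLTtMM=4 LLTtMm=4 LLttMM=2 LLttMm=2 LlTTMM=4 LlTTMm=4 LlTtMM=8 LlTtMm=8 LlttMM=4 LlttMm=4 llTTMM=2 llTTMm=2 llTtMM=4 llTtMm=4 llttMM=2 llttMm=2
llttMM hits 2/64; gcd=2; 2÷2/64÷2 = 1/32

P(llttMM) = 1/32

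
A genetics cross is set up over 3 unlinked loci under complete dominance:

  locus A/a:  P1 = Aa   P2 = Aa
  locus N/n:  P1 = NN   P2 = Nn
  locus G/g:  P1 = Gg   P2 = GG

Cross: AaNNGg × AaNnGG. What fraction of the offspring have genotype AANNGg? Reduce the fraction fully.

AaNNGg gametes: ANG×2, ANg×2, aNG×2, aNg×2
AaNnGG gametes: ANG×2, AnG×2, aNG×2, anG×2
AaNNGg×AaNnGG grid (8·8=64): AANNGG=4 AANNGg=4 AANnGG=4 AANnGg=4 AaNNGG=8 AaNNGg=8 AaNnGG=8 AaNnGg=8 aaNNGG=4 aaNNGg=4 aaNnGG=4 aaNnGg=4
AANNGg hits 4/64; gcd=4; 4÷4/64÷4 = 1/16

P(AANNGg) = 1/16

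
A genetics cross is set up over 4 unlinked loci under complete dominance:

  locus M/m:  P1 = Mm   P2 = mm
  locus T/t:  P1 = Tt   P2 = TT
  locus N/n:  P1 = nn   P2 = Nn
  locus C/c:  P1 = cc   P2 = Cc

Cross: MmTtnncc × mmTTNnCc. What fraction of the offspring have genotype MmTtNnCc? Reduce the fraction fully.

P(MmTtNnCc) = 1/16

MmTtnncc gametes: MTnc×4, Mtnc×4, mTnc×4, mtnc×4
mmTTNnCc gametes: mTNC×4, mTNc×4, mTnC×4, mTnc×4
MmTtnncc×mmTTNnCc grid (16·16=256): MmTTNnCc=16 MmTTNncc=16 MmTTnnCc=16 MmTTnncc=16 MmTtNnCc=16 MmTtNncc=16 MmTtnnCc=16 MmTtnncc=16 mmTTNnCc=16 mmTTNncc=16 mmTTnnCc=16 mmTTnncc=16 mmTtNnCc=16 mmTtNncc=16 mmTtnnCc=16 mmTtnncc=16
MmTtNnCc hits 16/256; gcd=16; 16÷16/256÷16 = 1/16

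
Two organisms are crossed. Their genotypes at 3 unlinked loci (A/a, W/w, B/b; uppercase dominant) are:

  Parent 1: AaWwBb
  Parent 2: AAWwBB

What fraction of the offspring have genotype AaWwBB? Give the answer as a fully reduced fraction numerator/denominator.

AaWwBb gametes: AWB×1, AWb×1, AwB×1, Awb×1, aWB×1, aWb×1, awB×1, awb×1
AAWwBB gametes: AWB×4, AwB×4
AaWwBb×AAWwBB grid (8·8=64): AAWWBB=4 AAWWBb=4 AAWwBB=8 AAWwBb=8 AAwwBB=4 AAwwBb=4 AaWWBB=4 AaWWBb=4 AaWwBB=8 AaWwBb=8 AawwBB=4 AawwBb=4
AaWwBB hits 8/64; gcd=8; 8÷8/64÷8 = 1/8

P(AaWwBB) = 1/8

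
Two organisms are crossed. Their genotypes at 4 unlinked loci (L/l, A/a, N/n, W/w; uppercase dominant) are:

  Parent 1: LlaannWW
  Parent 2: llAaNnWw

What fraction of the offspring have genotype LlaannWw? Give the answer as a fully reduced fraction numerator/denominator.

LlaannWW gametes: LanW×8, lanW×8
llAaNnWw gametes: lANW×2, lANw×2, lAnW×2, lAnw×2, laNW×2, laNw×2, lanW×2, lanw×2
LlaannWW×llAaNnWw grid (16·16=256): LlAaNnWW=16 LlAaNnWw=16 LlAannWW=16 LlAannWw=16 LlaaNnWW=16 LlaaNnWw=16 LlaannWW=16 LlaannWw=16 llAaNnWW=16 llAaNnWw=16 llAannWW=16 llAannWw=16 llaaNnWW=16 llaaNnWw=16 llaannWW=16 llaannWw=16
LlaannWw hits 16/256; gcd=16; 16÷16/256÷16 = 1/16

P(LlaannWw) = 1/16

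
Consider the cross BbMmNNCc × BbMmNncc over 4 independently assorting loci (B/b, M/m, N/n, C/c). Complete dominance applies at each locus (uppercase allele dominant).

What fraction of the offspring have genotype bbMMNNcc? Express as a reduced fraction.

P(bbMMNNcc) = 1/64

BbMmNNCc gametes: BMNC×2, BMNc×2, BmNC×2, BmNc×2, bMNC×2, bMNc×2, bmNC×2, bmNc×2
BbMmNncc gametes: BMNc×2, BMnc×2, BmNc×2, Bmnc×2, bMNc×2, bMnc×2, bmNc×2, bmnc×2
BbMmNNCc×BbMmNncc grid (16·16=256): BBMMNNCc=4 BBMMNNcc=4 BBMMNnCc=4 BBMMNncc=4 BBMmNNCc=8 BBMmNNcc=8 BBMmNnCc=8 BBMmNncc=8 BBmmNNCc=4 BBmmNNcc=4 BBmmNnCc=4 BBmmNncc=4 BbMMNNCc=8 BbMMNNcc=8 BbMMNnCc=8 BbMMNncc=8 BbMmNNCc=16 BbMmNNcc=16 BbMmNnCc=16 BbMmNncc=16 BbmmNNCc=8 BbmmNNcc=8 BbmmNnCc=8 BbmmNncc=8 bbMMNNCc=4 bbMMNNcc=4 bbMMNnCc=4 bbMMNncc=4 bbMmNNCc=8 bbMmNNcc=8 bbMmNnCc=8 bbMmNncc=8 bbmmNNCc=4 bbmmNNcc=4 bbmmNnCc=4 bbmmNncc=4
bbMMNNcc hits 4/256; gcd=4; 4÷4/256÷4 = 1/64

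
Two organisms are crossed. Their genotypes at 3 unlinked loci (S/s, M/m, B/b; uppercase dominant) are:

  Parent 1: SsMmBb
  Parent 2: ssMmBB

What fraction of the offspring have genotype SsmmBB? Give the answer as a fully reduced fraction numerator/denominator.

P(SsmmBB) = 1/16

SsMmBb gametes: SMB×1, SMb×1, SmB×1, Smb×1, sMB×1, sMb×1, smB×1, smb×1
ssMmBB gametes: sMB×4, smB×4
SsMmBb×ssMmBB grid (8·8=64): SsMMBB=4 SsMMBb=4 SsMmBB=8 SsMmBb=8 SsmmBB=4 SsmmBb=4 ssMMBB=4 ssMMBb=4 ssMmBB=8 ssMmBb=8 ssmmBB=4 ssmmBb=4
SsmmBB hits 4/64; gcd=4; 4÷4/64÷4 = 1/16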